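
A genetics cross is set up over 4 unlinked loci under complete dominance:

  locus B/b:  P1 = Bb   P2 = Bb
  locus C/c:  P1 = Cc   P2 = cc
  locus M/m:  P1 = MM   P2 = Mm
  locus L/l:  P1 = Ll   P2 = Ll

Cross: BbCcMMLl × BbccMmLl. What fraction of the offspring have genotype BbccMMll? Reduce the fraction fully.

P(BbccMMll) = 1/32

BbCcMMLl gametes: BCML×2, BCMl×2, BcML×2, BcMl×2, bCML×2, bCMl×2, bcML×2, bcMl×2
BbccMmLl gametes: BcML×2, BcMl×2, BcmL×2, Bcml×2, bcML×2, bcMl×2, bcmL×2, bcml×2
BbCcMMLl×BbccMmLl grid (16·16=256): BBCcMMLL=4 BBCcMMLl=8 BBCcMMll=4 BBCcMmLL=4 BBCcMmLl=8 BBCcMmll=4 BBccMMLL=4 BBccMMLl=8 BBccMMll=4 BBccMmLL=4 BBccMmLl=8 BBccMmll=4 BbCcMMLL=8 BbCcMMLl=16 BbCcMMll=8 BbCcMmLL=8 BbCcMmLl=16 BbCcMmll=8 BbccMMLL=8 BbccMMLl=16 BbccMMll=8 BbccMmLL=8 BbccMmLl=16 BbccMmll=8 bbCcMMLL=4 bbCcMMLl=8 bbCcMMll=4 bbCcMmLL=4 bbCcMmLl=8 bbCcMmll=4 bbccMMLL=4 bbccMMLl=8 bbccMMll=4 bbccMmLL=4 bbccMmLl=8 bbccMmll=4
BbccMMll hits 8/256; gcd=8; 8÷8/256÷8 = 1/32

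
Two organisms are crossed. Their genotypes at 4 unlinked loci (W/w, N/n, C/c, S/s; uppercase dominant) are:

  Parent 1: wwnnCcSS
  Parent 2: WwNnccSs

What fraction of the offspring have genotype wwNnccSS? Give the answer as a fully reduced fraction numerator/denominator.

P(wwNnccSS) = 1/16

wwnnCcSS gametes: wnCS×8, wncS×8
WwNnccSs gametes: WNcS×2, WNcs×2, WncS×2, Wncs×2, wNcS×2, wNcs×2, wncS×2, wncs×2
wwnnCcSS×WwNnccSs grid (16·16=256): WwNnCcSS=16 WwNnCcSs=16 WwNnccSS=16 WwNnccSs=16 WwnnCcSS=16 WwnnCcSs=16 WwnnccSS=16 WwnnccSs=16 wwNnCcSS=16 wwNnCcSs=16 wwNnccSS=16 wwNnccSs=16 wwnnCcSS=16 wwnnCcSs=16 wwnnccSS=16 wwnnccSs=16
wwNnccSS hits 16/256; gcd=16; 16÷16/256÷16 = 1/16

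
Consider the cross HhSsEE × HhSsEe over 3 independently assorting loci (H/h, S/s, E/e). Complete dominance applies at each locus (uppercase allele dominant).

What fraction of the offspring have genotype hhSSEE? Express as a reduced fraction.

HhSsEE gametes: HSE×2, HsE×2, hSE×2, hsE×2
HhSsEe gametes: HSE×1, HSe×1, HsE×1, Hse×1, hSE×1, hSe×1, hsE×1, hse×1
HhSsEE×HhSsEe grid (8·8=64): HHSSEE=2 HHSSEe=2 HHSsEE=4 HHSsEe=4 HHssEE=2 HHssEe=2 HhSSEE=4 HhSSEe=4 HhSsEE=8 HhSsEe=8 HhssEE=4 HhssEe=4 hhSSEE=2 hhSSEe=2 hhSsEE=4 hhSsEe=4 hhssEE=2 hhssEe=2
hhSSEE hits 2/64; gcd=2; 2÷2/64÷2 = 1/32

P(hhSSEE) = 1/32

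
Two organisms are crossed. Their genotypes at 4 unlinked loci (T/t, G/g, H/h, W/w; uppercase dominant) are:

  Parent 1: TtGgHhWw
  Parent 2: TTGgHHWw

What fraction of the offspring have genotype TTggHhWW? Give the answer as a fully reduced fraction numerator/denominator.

P(TTggHhWW) = 1/64

TtGgHhWw gametes: TGHW×1, TGHw×1, TGhW×1, TGhw×1, TgHW×1, TgHw×1, TghW×1, Tghw×1, tGHW×1, tGHw×1, tGhW×1, tGhw×1, tgHW×1, tgHw×1, tghW×1, tghw×1
TTGgHHWw gametes: TGHW×4, TGHw×4, TgHW×4, TgHw×4
TtGgHhWw×TTGgHHWw grid (16·16=256): TTGGHHWW=4 TTGGHHWw=8 TTGGHHww=4 TTGGHhWW=4 TTGGHhWw=8 TTGGHhww=4 TTGgHHWW=8 TTGgHHWw=16 TTGgHHww=8 TTGgHhWW=8 TTGgHhWw=16 TTGgHhww=8 TTggHHWW=4 TTggHHWw=8 TTggHHww=4 TTggHhWW=4 TTggHhWw=8 TTggHhww=4 TtGGHHWW=4 TtGGHHWw=8 TtGGHHww=4 TtGGHhWW=4 TtGGHhWw=8 TtGGHhww=4 TtGgHHWW=8 TtGgHHWw=16 TtGgHHww=8 TtGgHhWW=8 TtGgHhWw=16 TtGgHhww=8 TtggHHWW=4 TtggHHWw=8 TtggHHww=4 TtggHhWW=4 TtggHhWw=8 TtggHhww=4
TTggHhWW hits 4/256; gcd=4; 4÷4/256÷4 = 1/64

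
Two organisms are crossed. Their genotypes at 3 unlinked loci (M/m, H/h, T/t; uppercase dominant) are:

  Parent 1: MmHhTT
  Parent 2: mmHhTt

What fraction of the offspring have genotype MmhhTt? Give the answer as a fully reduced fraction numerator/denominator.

P(MmhhTt) = 1/16

MmHhTT gametes: MHT×2, MhT×2, mHT×2, mhT×2
mmHhTt gametes: mHT×2, mHt×2, mhT×2, mht×2
MmHhTT×mmHhTt grid (8·8=64): MmHHTT=4 MmHHTt=4 MmHhTT=8 MmHhTt=8 MmhhTT=4 MmhhTt=4 mmHHTT=4 mmHHTt=4 mmHhTT=8 mmHhTt=8 mmhhTT=4 mmhhTt=4
MmhhTt hits 4/64; gcd=4; 4÷4/64÷4 = 1/16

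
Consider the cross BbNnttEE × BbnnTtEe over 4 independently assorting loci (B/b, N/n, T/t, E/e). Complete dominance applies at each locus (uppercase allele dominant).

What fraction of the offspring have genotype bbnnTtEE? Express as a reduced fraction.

P(bbnnTtEE) = 1/32

BbNnttEE gametes: BNtE×4, BntE×4, bNtE×4, bntE×4
BbnnTtEe gametes: BnTE×2, BnTe×2, BntE×2, Bnte×2, bnTE×2, bnTe×2, bntE×2, bnte×2
BbNnttEE×BbnnTtEe grid (16·16=256): BBNnTtEE=8 BBNnTtEe=8 BBNnttEE=8 BBNnttEe=8 BBnnTtEE=8 BBnnTtEe=8 BBnnttEE=8 BBnnttEe=8 BbNnTtEE=16 BbNnTtEe=16 BbNnttEE=16 BbNnttEe=16 BbnnTtEE=16 BbnnTtEe=16 BbnnttEE=16 BbnnttEe=16 bbNnTtEE=8 bbNnTtEe=8 bbNnttEE=8 bbNnttEe=8 bbnnTtEE=8 bbnnTtEe=8 bbnnttEE=8 bbnnttEe=8
bbnnTtEE hits 8/256; gcd=8; 8÷8/256÷8 = 1/32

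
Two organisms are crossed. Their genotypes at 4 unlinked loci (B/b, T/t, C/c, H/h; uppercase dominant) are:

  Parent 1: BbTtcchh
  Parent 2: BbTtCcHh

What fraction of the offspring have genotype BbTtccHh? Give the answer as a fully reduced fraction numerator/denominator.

BbTtcchh gametes: BTch×4, Btch×4, bTch×4, btch×4
BbTtCcHh gametes: BTCH×1, BTCh×1, BTcH×1, BTch×1, BtCH×1, BtCh×1, BtcH×1, Btch×1, bTCH×1, bTCh×1, bTcH×1, bTch×1, btCH×1, btCh×1, btcH×1, btch×1
BbTtcchh×BbTtCcHh grid (16·16=256): BBTTCcHh=4 BBTTCchh=4 BBTTccHh=4 BBTTcchh=4 BBTtCcHh=8 BBTtCchh=8 BBTtccHh=8 BBTtcchh=8 BBttCcHh=4 BBttCchh=4 BBttccHh=4 BBttcchh=4 BbTTCcHh=8 BbTTCchh=8 BbTTccHh=8 BbTTcchh=8 BbTtCcHh=16 BbTtCchh=16 BbTtccHh=16 BbTtcchh=16 BbttCcHh=8 BbttCchh=8 BbttccHh=8 Bbttcchh=8 bbTTCcHh=4 bbTTCchh=4 bbTTccHh=4 bbTTcchh=4 bbTtCcHh=8 bbTtCchh=8 bbTtccHh=8 bbTtcchh=8 bbttCcHh=4 bbttCchh=4 bbttccHh=4 bbttcchh=4
BbTtccHh hits 16/256; gcd=16; 16÷16/256÷16 = 1/16

P(BbTtccHh) = 1/16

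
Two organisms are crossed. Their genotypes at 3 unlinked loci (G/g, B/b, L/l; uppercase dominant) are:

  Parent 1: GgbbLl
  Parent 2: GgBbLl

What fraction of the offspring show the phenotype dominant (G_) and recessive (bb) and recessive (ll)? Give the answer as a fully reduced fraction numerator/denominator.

P(G_ bb ll) = 3/32

GgbbLl gametes: GbL×2, Gbl×2, gbL×2, gbl×2
GgBbLl gametes: GBL×1, GBl×1, GbL×1, Gbl×1, gBL×1, gBl×1, gbL×1, gbl×1
GgbbLl×GgBbLl grid (8·8=64): GGBbLL=2 GGBbLl=4 GGBbll=2 GGbbLL=2 GGbbLl=4 GGbbll=2 GgBbLL=4 GgBbLl=8 GgBbll=4 GgbbLL=4 GgbbLl=8 Ggbbll=4 ggBbLL=2 ggBbLl=4 ggBbll=2 ggbbLL=2 ggbbLl=4 ggbbll=2
G_ bb ll hits 6/64; gcd=2; 6÷2/64÷2 = 3/32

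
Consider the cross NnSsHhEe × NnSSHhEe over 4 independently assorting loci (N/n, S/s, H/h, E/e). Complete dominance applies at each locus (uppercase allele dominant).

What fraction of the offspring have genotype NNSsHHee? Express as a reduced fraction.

NnSsHhEe gametes: NSHE×1, NSHe×1, NShE×1, NShe×1, NsHE×1, NsHe×1, NshE×1, Nshe×1, nSHE×1, nSHe×1, nShE×1, nShe×1, nsHE×1, nsHe×1, nshE×1, nshe×1
NnSSHhEe gametes: NSHE×2, NSHe×2, NShE×2, NShe×2, nSHE×2, nSHe×2, nShE×2, nShe×2
NnSsHhEe×NnSSHhEe grid (16·16=256): NNSSHHEE=2 NNSSHHEe=4 NNSSHHee=2 NNSSHhEE=4 NNSSHhEe=8 NNSSHhee=4 NNSShhEE=2 NNSShhEe=4 NNSShhee=2 NNSsHHEE=2 NNSsHHEe=4 NNSsHHee=2 NNSsHhEE=4 NNSsHhEe=8 NNSsHhee=4 NNSshhEE=2 NNSshhEe=4 NNSshhee=2 NnSSHHEE=4 NnSSHHEe=8 NnSSHHee=4 NnSSHhEE=8 NnSSHhEe=16 NnSSHhee=8 NnSShhEE=4 NnSShhEe=8 NnSShhee=4 NnSsHHEE=4 NnSsHHEe=8 NnSsHHee=4 NnSsHhEE=8 NnSsHhEe=16 NnSsHhee=8 NnSshhEE=4 NnSshhEe=8 NnSshhee=4 nnSSHHEE=2 nnSSHHEe=4 nnSSHHee=2 nnSSHhEE=4 nnSSHhEe=8 nnSSHhee=4 nnSShhEE=2 nnSShhEe=4 nnSShhee=2 nnSsHHEE=2 nnSsHHEe=4 nnSsHHee=2 nnSsHhEE=4 nnSsHhEe=8 nnSsHhee=4 nnSshhEE=2 nnSshhEe=4 nnSshhee=2
NNSsHHee hits 2/256; gcd=2; 2÷2/256÷2 = 1/128

P(NNSsHHee) = 1/128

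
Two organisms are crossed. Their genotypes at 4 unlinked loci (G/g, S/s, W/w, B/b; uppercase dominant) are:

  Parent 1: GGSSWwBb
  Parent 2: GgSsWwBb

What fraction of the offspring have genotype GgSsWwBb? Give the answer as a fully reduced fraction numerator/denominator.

GGSSWwBb gametes: GSWB×4, GSWb×4, GSwB×4, GSwb×4
GgSsWwBb gametes: GSWB×1, GSWb×1, GSwB×1, GSwb×1, GsWB×1, GsWb×1, GswB×1, Gswb×1, gSWB×1, gSWb×1, gSwB×1, gSwb×1, gsWB×1, gsWb×1, gswB×1, gswb×1
GGSSWwBb×GgSsWwBb grid (16·16=256): GGSSWWBB=4 GGSSWWBb=8 GGSSWWbb=4 GGSSWwBB=8 GGSSWwBb=16 GGSSWwbb=8 GGSSwwBB=4 GGSSwwBb=8 GGSSwwbb=4 GGSsWWBB=4 GGSsWWBb=8 GGSsWWbb=4 GGSsWwBB=8 GGSsWwBb=16 GGSsWwbb=8 GGSswwBB=4 GGSswwBb=8 GGSswwbb=4 GgSSWWBB=4 GgSSWWBb=8 GgSSWWbb=4 GgSSWwBB=8 GgSSWwBb=16 GgSSWwbb=8 GgSSwwBB=4 GgSSwwBb=8 GgSSwwbb=4 GgSsWWBB=4 GgSsWWBb=8 GgSsWWbb=4 GgSsWwBB=8 GgSsWwBb=16 GgSsWwbb=8 GgSswwBB=4 GgSswwBb=8 GgSswwbb=4
GgSsWwBb hits 16/256; gcd=16; 16÷16/256÷16 = 1/16

P(GgSsWwBb) = 1/16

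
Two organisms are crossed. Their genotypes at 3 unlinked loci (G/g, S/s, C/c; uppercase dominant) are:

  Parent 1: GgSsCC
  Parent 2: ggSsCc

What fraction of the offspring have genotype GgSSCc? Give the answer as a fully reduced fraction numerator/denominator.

P(GgSSCc) = 1/16

GgSsCC gametes: GSC×2, GsC×2, gSC×2, gsC×2
ggSsCc gametes: gSC×2, gSc×2, gsC×2, gsc×2
GgSsCC×ggSsCc grid (8·8=64): GgSSCC=4 GgSSCc=4 GgSsCC=8 GgSsCc=8 GgssCC=4 GgssCc=4 ggSSCC=4 ggSSCc=4 ggSsCC=8 ggSsCc=8 ggssCC=4 ggssCc=4
GgSSCc hits 4/64; gcd=4; 4÷4/64÷4 = 1/16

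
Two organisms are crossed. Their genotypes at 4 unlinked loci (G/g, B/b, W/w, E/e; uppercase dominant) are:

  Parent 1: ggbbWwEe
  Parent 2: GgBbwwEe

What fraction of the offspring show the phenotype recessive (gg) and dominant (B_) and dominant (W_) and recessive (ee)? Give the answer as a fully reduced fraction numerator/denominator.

ggbbWwEe gametes: gbWE×4, gbWe×4, gbwE×4, gbwe×4
GgBbwwEe gametes: GBwE×2, GBwe×2, GbwE×2, Gbwe×2, gBwE×2, gBwe×2, gbwE×2, gbwe×2
ggbbWwEe×GgBbwwEe grid (16·16=256): GgBbWwEE=8 GgBbWwEe=16 GgBbWwee=8 GgBbwwEE=8 GgBbwwEe=16 GgBbwwee=8 GgbbWwEE=8 GgbbWwEe=16 GgbbWwee=8 GgbbwwEE=8 GgbbwwEe=16 Ggbbwwee=8 ggBbWwEE=8 ggBbWwEe=16 ggBbWwee=8 ggBbwwEE=8 ggBbwwEe=16 ggBbwwee=8 ggbbWwEE=8 ggbbWwEe=16 ggbbWwee=8 ggbbwwEE=8 ggbbwwEe=16 ggbbwwee=8
gg B_ W_ ee hits 8/256; gcd=8; 8÷8/256÷8 = 1/32

P(gg B_ W_ ee) = 1/32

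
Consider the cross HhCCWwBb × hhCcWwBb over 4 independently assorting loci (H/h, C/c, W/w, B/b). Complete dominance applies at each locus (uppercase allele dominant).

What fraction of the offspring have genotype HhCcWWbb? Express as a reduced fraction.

HhCCWwBb gametes: HCWB×2, HCWb×2, HCwB×2, HCwb×2, hCWB×2, hCWb×2, hCwB×2, hCwb×2
hhCcWwBb gametes: hCWB×2, hCWb×2, hCwB×2, hCwb×2, hcWB×2, hcWb×2, hcwB×2, hcwb×2
HhCCWwBb×hhCcWwBb grid (16·16=256): HhCCWWBB=4 HhCCWWBb=8 HhCCWWbb=4 HhCCWwBB=8 HhCCWwBb=16 HhCCWwbb=8 HhCCwwBB=4 HhCCwwBb=8 HhCCwwbb=4 HhCcWWBB=4 HhCcWWBb=8 HhCcWWbb=4 HhCcWwBB=8 HhCcWwBb=16 HhCcWwbb=8 HhCcwwBB=4 HhCcwwBb=8 HhCcwwbb=4 hhCCWWBB=4 hhCCWWBb=8 hhCCWWbb=4 hhCCWwBB=8 hhCCWwBb=16 hhCCWwbb=8 hhCCwwBB=4 hhCCwwBb=8 hhCCwwbb=4 hhCcWWBB=4 hhCcWWBb=8 hhCcWWbb=4 hhCcWwBB=8 hhCcWwBb=16 hhCcWwbb=8 hhCcwwBB=4 hhCcwwBb=8 hhCcwwbb=4
HhCcWWbb hits 4/256; gcd=4; 4÷4/256÷4 = 1/64

P(HhCcWWbb) = 1/64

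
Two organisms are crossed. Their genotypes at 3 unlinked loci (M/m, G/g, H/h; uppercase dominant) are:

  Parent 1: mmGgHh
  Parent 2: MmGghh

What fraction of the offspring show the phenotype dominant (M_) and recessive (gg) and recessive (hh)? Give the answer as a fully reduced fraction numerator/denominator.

P(M_ gg hh) = 1/16

mmGgHh gametes: mGH×2, mGh×2, mgH×2, mgh×2
MmGghh gametes: MGh×2, Mgh×2, mGh×2, mgh×2
mmGgHh×MmGghh grid (8·8=64): MmGGHh=4 MmGGhh=4 MmGgHh=8 MmGghh=8 MmggHh=4 Mmgghh=4 mmGGHh=4 mmGGhh=4 mmGgHh=8 mmGghh=8 mmggHh=4 mmgghh=4
M_ gg hh hits 4/64; gcd=4; 4÷4/64÷4 = 1/16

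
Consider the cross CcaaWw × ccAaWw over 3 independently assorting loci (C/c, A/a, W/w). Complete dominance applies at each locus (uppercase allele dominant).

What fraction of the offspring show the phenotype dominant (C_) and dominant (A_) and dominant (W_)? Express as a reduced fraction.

CcaaWw gametes: CaW×2, Caw×2, caW×2, caw×2
ccAaWw gametes: cAW×2, cAw×2, caW×2, caw×2
CcaaWw×ccAaWw grid (8·8=64): CcAaWW=4 CcAaWw=8 CcAaww=4 CcaaWW=4 CcaaWw=8 Ccaaww=4 ccAaWW=4 ccAaWw=8 ccAaww=4 ccaaWW=4 ccaaWw=8 ccaaww=4
C_ A_ W_ hits 12/64; gcd=4; 12÷4/64÷4 = 3/16

P(C_ A_ W_) = 3/16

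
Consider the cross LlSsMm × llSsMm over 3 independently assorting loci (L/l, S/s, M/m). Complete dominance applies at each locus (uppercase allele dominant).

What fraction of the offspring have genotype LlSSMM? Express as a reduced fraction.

LlSsMm gametes: LSM×1, LSm×1, LsM×1, Lsm×1, lSM×1, lSm×1, lsM×1, lsm×1
llSsMm gametes: lSM×2, lSm×2, lsM×2, lsm×2
LlSsMm×llSsMm grid (8·8=64): LlSSMM=2 LlSSMm=4 LlSSmm=2 LlSsMM=4 LlSsMm=8 LlSsmm=4 LlssMM=2 LlssMm=4 Llssmm=2 llSSMM=2 llSSMm=4 llSSmm=2 llSsMM=4 llSsMm=8 llSsmm=4 llssMM=2 llssMm=4 llssmm=2
LlSSMM hits 2/64; gcd=2; 2÷2/64÷2 = 1/32

P(LlSSMM) = 1/32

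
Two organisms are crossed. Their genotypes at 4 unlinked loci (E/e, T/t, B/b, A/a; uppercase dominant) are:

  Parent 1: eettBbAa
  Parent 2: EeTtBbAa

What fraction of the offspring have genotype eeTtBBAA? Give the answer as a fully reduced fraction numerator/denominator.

eettBbAa gametes: etBA×4, etBa×4, etbA×4, etba×4
EeTtBbAa gametes: ETBA×1, ETBa×1, ETbA×1, ETba×1, EtBA×1, EtBa×1, EtbA×1, Etba×1, eTBA×1, eTBa×1, eTbA×1, eTba×1, etBA×1, etBa×1, etbA×1, etba×1
eettBbAa×EeTtBbAa grid (16·16=256): EeTtBBAA=4 EeTtBBAa=8 EeTtBBaa=4 EeTtBbAA=8 EeTtBbAa=16 EeTtBbaa=8 EeTtbbAA=4 EeTtbbAa=8 EeTtbbaa=4 EettBBAA=4 EettBBAa=8 EettBBaa=4 EettBbAA=8 EettBbAa=16 EettBbaa=8 EettbbAA=4 EettbbAa=8 Eettbbaa=4 eeTtBBAA=4 eeTtBBAa=8 eeTtBBaa=4 eeTtBbAA=8 eeTtBbAa=16 eeTtBbaa=8 eeTtbbAA=4 eeTtbbAa=8 eeTtbbaa=4 eettBBAA=4 eettBBAa=8 eettBBaa=4 eettBbAA=8 eettBbAa=16 eettBbaa=8 eettbbAA=4 eettbbAa=8 eettbbaa=4
eeTtBBAA hits 4/256; gcd=4; 4÷4/256÷4 = 1/64

P(eeTtBBAA) = 1/64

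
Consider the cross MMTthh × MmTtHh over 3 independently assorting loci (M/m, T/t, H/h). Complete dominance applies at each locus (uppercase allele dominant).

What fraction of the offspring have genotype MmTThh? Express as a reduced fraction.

P(MmTThh) = 1/16

MMTthh gametes: MTh×4, Mth×4
MmTtHh gametes: MTH×1, MTh×1, MtH×1, Mth×1, mTH×1, mTh×1, mtH×1, mth×1
MMTthh×MmTtHh grid (8·8=64): MMTTHh=4 MMTThh=4 MMTtHh=8 MMTthh=8 MMttHh=4 MMtthh=4 MmTTHh=4 MmTThh=4 MmTtHh=8 MmTthh=8 MmttHh=4 Mmtthh=4
MmTThh hits 4/64; gcd=4; 4÷4/64÷4 = 1/16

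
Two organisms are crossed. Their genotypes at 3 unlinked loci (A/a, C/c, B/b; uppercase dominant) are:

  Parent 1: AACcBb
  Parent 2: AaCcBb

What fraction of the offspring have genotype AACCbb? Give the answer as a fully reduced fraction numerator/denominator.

AACcBb gametes: ACB×2, ACb×2, AcB×2, Acb×2
AaCcBb gametes: ACB×1, ACb×1, AcB×1, Acb×1, aCB×1, aCb×1, acB×1, acb×1
AACcBb×AaCcBb grid (8·8=64): AACCBB=2 AACCBb=4 AACCbb=2 AACcBB=4 AACcBb=8 AACcbb=4 AAccBB=2 AAccBb=4 AAccbb=2 AaCCBB=2 AaCCBb=4 AaCCbb=2 AaCcBB=4 AaCcBb=8 AaCcbb=4 AaccBB=2 AaccBb=4 Aaccbb=2
AACCbb hits 2/64; gcd=2; 2÷2/64÷2 = 1/32

P(AACCbb) = 1/32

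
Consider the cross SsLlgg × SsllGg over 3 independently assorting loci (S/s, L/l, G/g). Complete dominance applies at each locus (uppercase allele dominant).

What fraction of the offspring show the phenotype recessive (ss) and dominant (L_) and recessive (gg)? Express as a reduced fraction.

P(ss L_ gg) = 1/16

SsLlgg gametes: SLg×2, Slg×2, sLg×2, slg×2
SsllGg gametes: SlG×2, Slg×2, slG×2, slg×2
SsLlgg×SsllGg grid (8·8=64): SSLlGg=4 SSLlgg=4 SSllGg=4 SSllgg=4 SsLlGg=8 SsLlgg=8 SsllGg=8 Ssllgg=8 ssLlGg=4 ssLlgg=4 ssllGg=4 ssllgg=4
ss L_ gg hits 4/64; gcd=4; 4÷4/64÷4 = 1/16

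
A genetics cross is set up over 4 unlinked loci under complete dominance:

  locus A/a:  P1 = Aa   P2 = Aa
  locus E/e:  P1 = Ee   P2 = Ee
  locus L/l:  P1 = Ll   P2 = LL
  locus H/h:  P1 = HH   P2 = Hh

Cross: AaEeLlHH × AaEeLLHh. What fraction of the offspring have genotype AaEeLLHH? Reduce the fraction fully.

AaEeLlHH gametes: AELH×2, AElH×2, AeLH×2, AelH×2, aELH×2, aElH×2, aeLH×2, aelH×2
AaEeLLHh gametes: AELH×2, AELh×2, AeLH×2, AeLh×2, aELH×2, aELh×2, aeLH×2, aeLh×2
AaEeLlHH×AaEeLLHh grid (16·16=256): AAEELLHH=4 AAEELLHh=4 AAEELlHH=4 AAEELlHh=4 AAEeLLHH=8 AAEeLLHh=8 AAEeLlHH=8 AAEeLlHh=8 AAeeLLHH=4 AAeeLLHh=4 AAeeLlHH=4 AAeeLlHh=4 AaEELLHH=8 AaEELLHh=8 AaEELlHH=8 AaEELlHh=8 AaEeLLHH=16 AaEeLLHh=16 AaEeLlHH=16 AaEeLlHh=16 AaeeLLHH=8 AaeeLLHh=8 AaeeLlHH=8 AaeeLlHh=8 aaEELLHH=4 aaEELLHh=4 aaEELlHH=4 aaEELlHh=4 aaEeLLHH=8 aaEeLLHh=8 aaEeLlHH=8 aaEeLlHh=8 aaeeLLHH=4 aaeeLLHh=4 aaeeLlHH=4 aaeeLlHh=4
AaEeLLHH hits 16/256; gcd=16; 16÷16/256÷16 = 1/16

P(AaEeLLHH) = 1/16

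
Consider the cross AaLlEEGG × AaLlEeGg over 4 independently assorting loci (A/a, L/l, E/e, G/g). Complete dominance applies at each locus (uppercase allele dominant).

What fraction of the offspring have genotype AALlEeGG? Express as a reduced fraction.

P(AALlEeGG) = 1/32

AaLlEEGG gametes: ALEG×4, AlEG×4, aLEG×4, alEG×4
AaLlEeGg gametes: ALEG×1, ALEg×1, ALeG×1, ALeg×1, AlEG×1, AlEg×1, AleG×1, Aleg×1, aLEG×1, aLEg×1, aLeG×1, aLeg×1, alEG×1, alEg×1, aleG×1, aleg×1
AaLlEEGG×AaLlEeGg grid (16·16=256): AALLEEGG=4 AALLEEGg=4 AALLEeGG=4 AALLEeGg=4 AALlEEGG=8 AALlEEGg=8 AALlEeGG=8 AALlEeGg=8 AAllEEGG=4 AAllEEGg=4 AAllEeGG=4 AAllEeGg=4 AaLLEEGG=8 AaLLEEGg=8 AaLLEeGG=8 AaLLEeGg=8 AaLlEEGG=16 AaLlEEGg=16 AaLlEeGG=16 AaLlEeGg=16 AallEEGG=8 AallEEGg=8 AallEeGG=8 AallEeGg=8 aaLLEEGG=4 aaLLEEGg=4 aaLLEeGG=4 aaLLEeGg=4 aaLlEEGG=8 aaLlEEGg=8 aaLlEeGG=8 aaLlEeGg=8 aallEEGG=4 aallEEGg=4 aallEeGG=4 aallEeGg=4
AALlEeGG hits 8/256; gcd=8; 8÷8/256÷8 = 1/32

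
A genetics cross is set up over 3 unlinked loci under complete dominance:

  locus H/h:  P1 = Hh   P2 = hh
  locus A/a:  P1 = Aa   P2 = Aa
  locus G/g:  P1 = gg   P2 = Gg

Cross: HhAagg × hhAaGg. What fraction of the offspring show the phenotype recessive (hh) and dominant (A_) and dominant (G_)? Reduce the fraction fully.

P(hh A_ G_) = 3/16

HhAagg gametes: HAg×2, Hag×2, hAg×2, hag×2
hhAaGg gametes: hAG×2, hAg×2, haG×2, hag×2
HhAagg×hhAaGg grid (8·8=64): HhAAGg=4 HhAAgg=4 HhAaGg=8 HhAagg=8 HhaaGg=4 Hhaagg=4 hhAAGg=4 hhAAgg=4 hhAaGg=8 hhAagg=8 hhaaGg=4 hhaagg=4
hh A_ G_ hits 12/64; gcd=4; 12÷4/64÷4 = 3/16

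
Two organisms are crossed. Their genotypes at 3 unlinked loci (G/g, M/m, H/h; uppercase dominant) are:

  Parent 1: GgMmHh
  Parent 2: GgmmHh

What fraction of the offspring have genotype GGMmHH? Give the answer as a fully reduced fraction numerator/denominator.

GgMmHh gametes: GMH×1, GMh×1, GmH×1, Gmh×1, gMH×1, gMh×1, gmH×1, gmh×1
GgmmHh gametes: GmH×2, Gmh×2, gmH×2, gmh×2
GgMmHh×GgmmHh grid (8·8=64): GGMmHH=2 GGMmHh=4 GGMmhh=2 GGmmHH=2 GGmmHh=4 GGmmhh=2 GgMmHH=4 GgMmHh=8 GgMmhh=4 GgmmHH=4 GgmmHh=8 Ggmmhh=4 ggMmHH=2 ggMmHh=4 ggMmhh=2 ggmmHH=2 ggmmHh=4 ggmmhh=2
GGMmHH hits 2/64; gcd=2; 2÷2/64÷2 = 1/32

P(GGMmHH) = 1/32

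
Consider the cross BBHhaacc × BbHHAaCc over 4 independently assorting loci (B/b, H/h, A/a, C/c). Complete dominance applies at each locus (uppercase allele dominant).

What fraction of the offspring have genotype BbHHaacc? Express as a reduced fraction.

BBHhaacc gametes: BHac×8, Bhac×8
BbHHAaCc gametes: BHAC×2, BHAc×2, BHaC×2, BHac×2, bHAC×2, bHAc×2, bHaC×2, bHac×2
BBHhaacc×BbHHAaCc grid (16·16=256): BBHHAaCc=16 BBHHAacc=16 BBHHaaCc=16 BBHHaacc=16 BBHhAaCc=16 BBHhAacc=16 BBHhaaCc=16 BBHhaacc=16 BbHHAaCc=16 BbHHAacc=16 BbHHaaCc=16 BbHHaacc=16 BbHhAaCc=16 BbHhAacc=16 BbHhaaCc=16 BbHhaacc=16
BbHHaacc hits 16/256; gcd=16; 16÷16/256÷16 = 1/16

P(BbHHaacc) = 1/16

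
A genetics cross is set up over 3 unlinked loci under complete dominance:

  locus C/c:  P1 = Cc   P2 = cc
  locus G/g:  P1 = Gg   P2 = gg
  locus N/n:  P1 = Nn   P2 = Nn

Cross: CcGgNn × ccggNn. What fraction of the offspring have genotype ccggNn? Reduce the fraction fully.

CcGgNn gametes: CGN×1, CGn×1, CgN×1, Cgn×1, cGN×1, cGn×1, cgN×1, cgn×1
ccggNn gametes: cgN×4, cgn×4
CcGgNn×ccggNn grid (8·8=64): CcGgNN=4 CcGgNn=8 CcGgnn=4 CcggNN=4 CcggNn=8 Ccggnn=4 ccGgNN=4 ccGgNn=8 ccGgnn=4 ccggNN=4 ccggNn=8 ccggnn=4
ccggNn hits 8/64; gcd=8; 8÷8/64÷8 = 1/8

P(ccggNn) = 1/8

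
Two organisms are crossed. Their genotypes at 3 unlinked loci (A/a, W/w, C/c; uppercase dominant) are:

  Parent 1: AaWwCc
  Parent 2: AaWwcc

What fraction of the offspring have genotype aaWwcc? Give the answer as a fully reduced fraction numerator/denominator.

P(aaWwcc) = 1/16

AaWwCc gametes: AWC×1, AWc×1, AwC×1, Awc×1, aWC×1, aWc×1, awC×1, awc×1
AaWwcc gametes: AWc×2, Awc×2, aWc×2, awc×2
AaWwCc×AaWwcc grid (8·8=64): AAWWCc=2 AAWWcc=2 AAWwCc=4 AAWwcc=4 AAwwCc=2 AAwwcc=2 AaWWCc=4 AaWWcc=4 AaWwCc=8 AaWwcc=8 AawwCc=4 Aawwcc=4 aaWWCc=2 aaWWcc=2 aaWwCc=4 aaWwcc=4 aawwCc=2 aawwcc=2
aaWwcc hits 4/64; gcd=4; 4÷4/64÷4 = 1/16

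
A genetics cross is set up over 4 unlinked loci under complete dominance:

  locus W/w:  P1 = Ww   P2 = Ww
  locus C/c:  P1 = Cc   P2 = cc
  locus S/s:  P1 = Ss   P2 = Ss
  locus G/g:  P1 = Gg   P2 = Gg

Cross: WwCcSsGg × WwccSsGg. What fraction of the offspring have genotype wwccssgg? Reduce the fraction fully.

WwCcSsGg gametes: WCSG×1, WCSg×1, WCsG×1, WCsg×1, WcSG×1, WcSg×1, WcsG×1, Wcsg×1, wCSG×1, wCSg×1, wCsG×1, wCsg×1, wcSG×1, wcSg×1, wcsG×1, wcsg×1
WwccSsGg gametes: WcSG×2, WcSg×2, WcsG×2, Wcsg×2, wcSG×2, wcSg×2, wcsG×2, wcsg×2
WwCcSsGg×WwccSsGg grid (16·16=256): WWCcSSGG=2 WWCcSSGg=4 WWCcSSgg=2 WWCcSsGG=4 WWCcSsGg=8 WWCcSsgg=4 WWCcssGG=2 WWCcssGg=4 WWCcssgg=2 WWccSSGG=2 WWccSSGg=4 WWccSSgg=2 WWccSsGG=4 WWccSsGg=8 WWccSsgg=4 WWccssGG=2 WWccssGg=4 WWccssgg=2 WwCcSSGG=4 WwCcSSGg=8 WwCcSSgg=4 WwCcSsGG=8 WwCcSsGg=16 WwCcSsgg=8 WwCcssGG=4 WwCcssGg=8 WwCcssgg=4 WwccSSGG=4 WwccSSGg=8 WwccSSgg=4 WwccSsGG=8 WwccSsGg=16 WwccSsgg=8 WwccssGG=4 WwccssGg=8 Wwccssgg=4 wwCcSSGG=2 wwCcSSGg=4 wwCcSSgg=2 wwCcSsGG=4 wwCcSsGg=8 wwCcSsgg=4 wwCcssGG=2 wwCcssGg=4 wwCcssgg=2 wwccSSGG=2 wwccSSGg=4 wwccSSgg=2 wwccSsGG=4 wwccSsGg=8 wwccSsgg=4 wwccssGG=2 wwccssGg=4 wwccssgg=2
wwccssgg hits 2/256; gcd=2; 2÷2/256÷2 = 1/128

P(wwccssgg) = 1/128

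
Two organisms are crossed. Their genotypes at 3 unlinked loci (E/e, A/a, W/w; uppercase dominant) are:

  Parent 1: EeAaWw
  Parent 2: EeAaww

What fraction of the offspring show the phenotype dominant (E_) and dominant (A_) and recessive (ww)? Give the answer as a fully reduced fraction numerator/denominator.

P(E_ A_ ww) = 9/32

EeAaWw gametes: EAW×1, EAw×1, EaW×1, Eaw×1, eAW×1, eAw×1, eaW×1, eaw×1
EeAaww gametes: EAw×2, Eaw×2, eAw×2, eaw×2
EeAaWw×EeAaww grid (8·8=64): EEAAWw=2 EEAAww=2 EEAaWw=4 EEAaww=4 EEaaWw=2 EEaaww=2 EeAAWw=4 EeAAww=4 EeAaWw=8 EeAaww=8 EeaaWw=4 Eeaaww=4 eeAAWw=2 eeAAww=2 eeAaWw=4 eeAaww=4 eeaaWw=2 eeaaww=2
E_ A_ ww hits 18/64; gcd=2; 18÷2/64÷2 = 9/32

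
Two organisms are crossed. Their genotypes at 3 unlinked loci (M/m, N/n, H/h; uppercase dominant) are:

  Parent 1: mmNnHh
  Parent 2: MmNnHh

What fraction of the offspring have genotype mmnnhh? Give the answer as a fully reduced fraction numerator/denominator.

P(mmnnhh) = 1/32

mmNnHh gametes: mNH×2, mNh×2, mnH×2, mnh×2
MmNnHh gametes: MNH×1, MNh×1, MnH×1, Mnh×1, mNH×1, mNh×1, mnH×1, mnh×1
mmNnHh×MmNnHh grid (8·8=64): MmNNHH=2 MmNNHh=4 MmNNhh=2 MmNnHH=4 MmNnHh=8 MmNnhh=4 MmnnHH=2 MmnnHh=4 Mmnnhh=2 mmNNHH=2 mmNNHh=4 mmNNhh=2 mmNnHH=4 mmNnHh=8 mmNnhh=4 mmnnHH=2 mmnnHh=4 mmnnhh=2
mmnnhh hits 2/64; gcd=2; 2÷2/64÷2 = 1/32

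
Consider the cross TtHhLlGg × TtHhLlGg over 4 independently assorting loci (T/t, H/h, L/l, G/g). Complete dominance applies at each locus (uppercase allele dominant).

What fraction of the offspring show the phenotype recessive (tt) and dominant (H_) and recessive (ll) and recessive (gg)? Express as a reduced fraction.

P(tt H_ ll gg) = 3/256

TtHhLlGg gametes: THLG×1, THLg×1, THlG×1, THlg×1, ThLG×1, ThLg×1, ThlG×1, Thlg×1, tHLG×1, tHLg×1, tHlG×1, tHlg×1, thLG×1, thLg×1, thlG×1, thlg×1
TtHhLlGg gametes: THLG×1, THLg×1, THlG×1, THlg×1, ThLG×1, ThLg×1, ThlG×1, Thlg×1, tHLG×1, tHLg×1, tHlG×1, tHlg×1, thLG×1, thLg×1, thlG×1, thlg×1
TtHhLlGg×TtHhLlGg grid (16·16=256): TTHHLLGG=1 TTHHLLGg=2 TTHHLLgg=1 TTHHLlGG=2 TTHHLlGg=4 TTHHLlgg=2 TTHHllGG=1 TTHHllGg=2 TTHHllgg=1 TTHhLLGG=2 TTHhLLGg=4 TTHhLLgg=2 TTHhLlGG=4 TTHhLlGg=8 TTHhLlgg=4 TTHhllGG=2 TTHhllGg=4 TTHhllgg=2 TThhLLGG=1 TThhLLGg=2 TThhLLgg=1 TThhLlGG=2 TThhLlGg=4 TThhLlgg=2 TThhllGG=1 TThhllGg=2 TThhllgg=1 TtHHLLGG=2 TtHHLLGg=4 TtHHLLgg=2 TtHHLlGG=4 TtHHLlGg=8 TtHHLlgg=4 TtHHllGG=2 TtHHllGg=4 TtHHllgg=2 TtHhLLGG=4 TtHhLLGg=8 TtHhLLgg=4 TtHhLlGG=8 TtHhLlGg=16 TtHhLlgg=8 TtHhllGG=4 TtHhllGg=8 TtHhllgg=4 TthhLLGG=2 TthhLLGg=4 TthhLLgg=2 TthhLlGG=4 TthhLlGg=8 TthhLlgg=4 TthhllGG=2 TthhllGg=4 Tthhllgg=2 ttHHLLGG=1 ttHHLLGg=2 ttHHLLgg=1 ttHHLlGG=2 ttHHLlGg=4 ttHHLlgg=2 ttHHllGG=1 ttHHllGg=2 ttHHllgg=1 ttHhLLGG=2 ttHhLLGg=4 ttHhLLgg=2 ttHhLlGG=4 ttHhLlGg=8 ttHhLlgg=4 ttHhllGG=2 ttHhllGg=4 ttHhllgg=2 tthhLLGG=1 tthhLLGg=2 tthhLLgg=1 tthhLlGG=2 tthhLlGg=4 tthhLlgg=2 tthhllGG=1 tthhllGg=2 tthhllgg=1
tt H_ ll gg hits 3/256; gcd=1; 3÷1/256÷1 = 3/256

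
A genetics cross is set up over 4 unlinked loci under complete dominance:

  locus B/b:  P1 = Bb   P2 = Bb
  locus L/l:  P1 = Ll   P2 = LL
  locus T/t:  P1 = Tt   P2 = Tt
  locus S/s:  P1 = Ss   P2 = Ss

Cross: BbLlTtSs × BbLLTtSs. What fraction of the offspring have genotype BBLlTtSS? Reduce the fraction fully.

P(BBLlTtSS) = 1/64

BbLlTtSs gametes: BLTS×1, BLTs×1, BLtS×1, BLts×1, BlTS×1, BlTs×1, BltS×1, Blts×1, bLTS×1, bLTs×1, bLtS×1, bLts×1, blTS×1, blTs×1, bltS×1, blts×1
BbLLTtSs gametes: BLTS×2, BLTs×2, BLtS×2, BLts×2, bLTS×2, bLTs×2, bLtS×2, bLts×2
BbLlTtSs×BbLLTtSs grid (16·16=256): BBLLTTSS=2 BBLLTTSs=4 BBLLTTss=2 BBLLTtSS=4 BBLLTtSs=8 BBLLTtss=4 BBLLttSS=2 BBLLttSs=4 BBLLttss=2 BBLlTTSS=2 BBLlTTSs=4 BBLlTTss=2 BBLlTtSS=4 BBLlTtSs=8 BBLlTtss=4 BBLlttSS=2 BBLlttSs=4 BBLlttss=2 BbLLTTSS=4 BbLLTTSs=8 BbLLTTss=4 BbLLTtSS=8 BbLLTtSs=16 BbLLTtss=8 BbLLttSS=4 BbLLttSs=8 BbLLttss=4 BbLlTTSS=4 BbLlTTSs=8 BbLlTTss=4 BbLlTtSS=8 BbLlTtSs=16 BbLlTtss=8 BbLlttSS=4 BbLlttSs=8 BbLlttss=4 bbLLTTSS=2 bbLLTTSs=4 bbLLTTss=2 bbLLTtSS=4 bbLLTtSs=8 bbLLTtss=4 bbLLttSS=2 bbLLttSs=4 bbLLttss=2 bbLlTTSS=2 bbLlTTSs=4 bbLlTTss=2 bbLlTtSS=4 bbLlTtSs=8 bbLlTtss=4 bbLlttSS=2 bbLlttSs=4 bbLlttss=2
BBLlTtSS hits 4/256; gcd=4; 4÷4/256÷4 = 1/64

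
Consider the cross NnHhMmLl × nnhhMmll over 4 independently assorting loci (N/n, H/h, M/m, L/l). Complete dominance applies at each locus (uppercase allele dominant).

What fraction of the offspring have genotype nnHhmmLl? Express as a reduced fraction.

NnHhMmLl gametes: NHML×1, NHMl×1, NHmL×1, NHml×1, NhML×1, NhMl×1, NhmL×1, Nhml×1, nHML×1, nHMl×1, nHmL×1, nHml×1, nhML×1, nhMl×1, nhmL×1, nhml×1
nnhhMmll gametes: nhMl×8, nhml×8
NnHhMmLl×nnhhMmll grid (16·16=256): NnHhMMLl=8 NnHhMMll=8 NnHhMmLl=16 NnHhMmll=16 NnHhmmLl=8 NnHhmmll=8 NnhhMMLl=8 NnhhMMll=8 NnhhMmLl=16 NnhhMmll=16 NnhhmmLl=8 Nnhhmmll=8 nnHhMMLl=8 nnHhMMll=8 nnHhMmLl=16 nnHhMmll=16 nnHhmmLl=8 nnHhmmll=8 nnhhMMLl=8 nnhhMMll=8 nnhhMmLl=16 nnhhMmll=16 nnhhmmLl=8 nnhhmmll=8
nnHhmmLl hits 8/256; gcd=8; 8÷8/256÷8 = 1/32

P(nnHhmmLl) = 1/32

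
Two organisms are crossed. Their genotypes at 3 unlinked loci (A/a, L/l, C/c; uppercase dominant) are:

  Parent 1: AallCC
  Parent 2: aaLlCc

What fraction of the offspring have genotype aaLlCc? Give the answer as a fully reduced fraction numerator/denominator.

AallCC gametes: AlC×4, alC×4
aaLlCc gametes: aLC×2, aLc×2, alC×2, alc×2
AallCC×aaLlCc grid (8·8=64): AaLlCC=8 AaLlCc=8 AallCC=8 AallCc=8 aaLlCC=8 aaLlCc=8 aallCC=8 aallCc=8
aaLlCc hits 8/64; gcd=8; 8÷8/64÷8 = 1/8

P(aaLlCc) = 1/8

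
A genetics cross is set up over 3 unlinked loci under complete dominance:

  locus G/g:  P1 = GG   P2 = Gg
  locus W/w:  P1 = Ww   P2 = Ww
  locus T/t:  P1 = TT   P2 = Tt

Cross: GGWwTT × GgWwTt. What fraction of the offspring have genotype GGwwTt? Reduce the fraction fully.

GGWwTT gametes: GWT×4, GwT×4
GgWwTt gametes: GWT×1, GWt×1, GwT×1, Gwt×1, gWT×1, gWt×1, gwT×1, gwt×1
GGWwTT×GgWwTt grid (8·8=64): GGWWTT=4 GGWWTt=4 GGWwTT=8 GGWwTt=8 GGwwTT=4 GGwwTt=4 GgWWTT=4 GgWWTt=4 GgWwTT=8 GgWwTt=8 GgwwTT=4 GgwwTt=4
GGwwTt hits 4/64; gcd=4; 4÷4/64÷4 = 1/16

P(GGwwTt) = 1/16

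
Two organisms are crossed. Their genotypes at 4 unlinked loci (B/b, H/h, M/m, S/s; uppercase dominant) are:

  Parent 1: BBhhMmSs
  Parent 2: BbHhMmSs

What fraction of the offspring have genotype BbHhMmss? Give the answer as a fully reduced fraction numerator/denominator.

P(BbHhMmss) = 1/32

BBhhMmSs gametes: BhMS×4, BhMs×4, BhmS×4, Bhms×4
BbHhMmSs gametes: BHMS×1, BHMs×1, BHmS×1, BHms×1, BhMS×1, BhMs×1, BhmS×1, Bhms×1, bHMS×1, bHMs×1, bHmS×1, bHms×1, bhMS×1, bhMs×1, bhmS×1, bhms×1
BBhhMmSs×BbHhMmSs grid (16·16=256): BBHhMMSS=4 BBHhMMSs=8 BBHhMMss=4 BBHhMmSS=8 BBHhMmSs=16 BBHhMmss=8 BBHhmmSS=4 BBHhmmSs=8 BBHhmmss=4 BBhhMMSS=4 BBhhMMSs=8 BBhhMMss=4 BBhhMmSS=8 BBhhMmSs=16 BBhhMmss=8 BBhhmmSS=4 BBhhmmSs=8 BBhhmmss=4 BbHhMMSS=4 BbHhMMSs=8 BbHhMMss=4 BbHhMmSS=8 BbHhMmSs=16 BbHhMmss=8 BbHhmmSS=4 BbHhmmSs=8 BbHhmmss=4 BbhhMMSS=4 BbhhMMSs=8 BbhhMMss=4 BbhhMmSS=8 BbhhMmSs=16 BbhhMmss=8 BbhhmmSS=4 BbhhmmSs=8 Bbhhmmss=4
BbHhMmss hits 8/256; gcd=8; 8÷8/256÷8 = 1/32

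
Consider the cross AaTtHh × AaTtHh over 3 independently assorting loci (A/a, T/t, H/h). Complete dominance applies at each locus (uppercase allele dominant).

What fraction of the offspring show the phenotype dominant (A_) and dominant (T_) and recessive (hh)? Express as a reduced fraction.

AaTtHh gametes: ATH×1, ATh×1, AtH×1, Ath×1, aTH×1, aTh×1, atH×1, ath×1
AaTtHh gametes: ATH×1, ATh×1, AtH×1, Ath×1, aTH×1, aTh×1, atH×1, ath×1
AaTtHh×AaTtHh grid (8·8=64): AATTHH=1 AATTHh=2 AATThh=1 AATtHH=2 AATtHh=4 AATthh=2 AAttHH=1 AAttHh=2 AAtthh=1 AaTTHH=2 AaTTHh=4 AaTThh=2 AaTtHH=4 AaTtHh=8 AaTthh=4 AattHH=2 AattHh=4 Aatthh=2 aaTTHH=1 aaTTHh=2 aaTThh=1 aaTtHH=2 aaTtHh=4 aaTthh=2 aattHH=1 aattHh=2 aatthh=1
A_ T_ hh hits 9/64; gcd=1; 9÷1/64÷1 = 9/64

P(A_ T_ hh) = 9/64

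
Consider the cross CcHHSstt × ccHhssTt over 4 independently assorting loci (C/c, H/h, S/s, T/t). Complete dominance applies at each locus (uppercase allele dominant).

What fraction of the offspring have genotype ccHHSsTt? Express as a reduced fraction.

CcHHSstt gametes: CHSt×4, CHst×4, cHSt×4, cHst×4
ccHhssTt gametes: cHsT×4, cHst×4, chsT×4, chst×4
CcHHSstt×ccHhssTt grid (16·16=256): CcHHSsTt=16 CcHHSstt=16 CcHHssTt=16 CcHHsstt=16 CcHhSsTt=16 CcHhSstt=16 CcHhssTt=16 CcHhsstt=16 ccHHSsTt=16 ccHHSstt=16 ccHHssTt=16 ccHHsstt=16 ccHhSsTt=16 ccHhSstt=16 ccHhssTt=16 ccHhsstt=16
ccHHSsTt hits 16/256; gcd=16; 16÷16/256÷16 = 1/16

P(ccHHSsTt) = 1/16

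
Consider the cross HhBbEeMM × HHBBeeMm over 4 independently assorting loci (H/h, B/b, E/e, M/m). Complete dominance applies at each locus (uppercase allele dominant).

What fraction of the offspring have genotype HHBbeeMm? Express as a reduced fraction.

HhBbEeMM gametes: HBEM×2, HBeM×2, HbEM×2, HbeM×2, hBEM×2, hBeM×2, hbEM×2, hbeM×2
HHBBeeMm gametes: HBeM×8, HBem×8
HhBbEeMM×HHBBeeMm grid (16·16=256): HHBBEeMM=16 HHBBEeMm=16 HHBBeeMM=16 HHBBeeMm=16 HHBbEeMM=16 HHBbEeMm=16 HHBbeeMM=16 HHBbeeMm=16 HhBBEeMM=16 HhBBEeMm=16 HhBBeeMM=16 HhBBeeMm=16 HhBbEeMM=16 HhBbEeMm=16 HhBbeeMM=16 HhBbeeMm=16
HHBbeeMm hits 16/256; gcd=16; 16÷16/256÷16 = 1/16

P(HHBbeeMm) = 1/16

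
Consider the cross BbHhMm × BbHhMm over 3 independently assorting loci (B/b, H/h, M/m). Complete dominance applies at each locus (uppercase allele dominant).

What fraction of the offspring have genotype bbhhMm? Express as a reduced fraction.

P(bbhhMm) = 1/32

BbHhMm gametes: BHM×1, BHm×1, BhM×1, Bhm×1, bHM×1, bHm×1, bhM×1, bhm×1
BbHhMm gametes: BHM×1, BHm×1, BhM×1, Bhm×1, bHM×1, bHm×1, bhM×1, bhm×1
BbHhMm×BbHhMm grid (8·8=64): BBHHMM=1 BBHHMm=2 BBHHmm=1 BBHhMM=2 BBHhMm=4 BBHhmm=2 BBhhMM=1 BBhhMm=2 BBhhmm=1 BbHHMM=2 BbHHMm=4 BbHHmm=2 BbHhMM=4 BbHhMm=8 BbHhmm=4 BbhhMM=2 BbhhMm=4 Bbhhmm=2 bbHHMM=1 bbHHMm=2 bbHHmm=1 bbHhMM=2 bbHhMm=4 bbHhmm=2 bbhhMM=1 bbhhMm=2 bbhhmm=1
bbhhMm hits 2/64; gcd=2; 2÷2/64÷2 = 1/32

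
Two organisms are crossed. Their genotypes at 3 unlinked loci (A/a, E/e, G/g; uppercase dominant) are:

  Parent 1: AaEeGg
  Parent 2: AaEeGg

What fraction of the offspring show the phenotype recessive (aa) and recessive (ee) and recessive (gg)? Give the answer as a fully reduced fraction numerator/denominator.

AaEeGg gametes: AEG×1, AEg×1, AeG×1, Aeg×1, aEG×1, aEg×1, aeG×1, aeg×1
AaEeGg gametes: AEG×1, AEg×1, AeG×1, Aeg×1, aEG×1, aEg×1, aeG×1, aeg×1
AaEeGg×AaEeGg grid (8·8=64): AAEEGG=1 AAEEGg=2 AAEEgg=1 AAEeGG=2 AAEeGg=4 AAEegg=2 AAeeGG=1 AAeeGg=2 AAeegg=1 AaEEGG=2 AaEEGg=4 AaEEgg=2 AaEeGG=4 AaEeGg=8 AaEegg=4 AaeeGG=2 AaeeGg=4 Aaeegg=2 aaEEGG=1 aaEEGg=2 aaEEgg=1 aaEeGG=2 aaEeGg=4 aaEegg=2 aaeeGG=1 aaeeGg=2 aaeegg=1
aa ee gg hits 1/64; gcd=1; 1÷1/64÷1 = 1/64

P(aa ee gg) = 1/64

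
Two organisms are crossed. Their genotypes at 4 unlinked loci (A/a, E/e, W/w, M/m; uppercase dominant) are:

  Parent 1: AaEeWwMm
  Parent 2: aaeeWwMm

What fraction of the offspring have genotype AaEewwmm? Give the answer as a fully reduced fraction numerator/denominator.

AaEeWwMm gametes: AEWM×1, AEWm×1, AEwM×1, AEwm×1, AeWM×1, AeWm×1, AewM×1, Aewm×1, aEWM×1, aEWm×1, aEwM×1, aEwm×1, aeWM×1, aeWm×1, aewM×1, aewm×1
aaeeWwMm gametes: aeWM×4, aeWm×4, aewM×4, aewm×4
AaEeWwMm×aaeeWwMm grid (16·16=256): AaEeWWMM=4 AaEeWWMm=8 AaEeWWmm=4 AaEeWwMM=8 AaEeWwMm=16 AaEeWwmm=8 AaEewwMM=4 AaEewwMm=8 AaEewwmm=4 AaeeWWMM=4 AaeeWWMm=8 AaeeWWmm=4 AaeeWwMM=8 AaeeWwMm=16 AaeeWwmm=8 AaeewwMM=4 AaeewwMm=8 Aaeewwmm=4 aaEeWWMM=4 aaEeWWMm=8 aaEeWWmm=4 aaEeWwMM=8 aaEeWwMm=16 aaEeWwmm=8 aaEewwMM=4 aaEewwMm=8 aaEewwmm=4 aaeeWWMM=4 aaeeWWMm=8 aaeeWWmm=4 aaeeWwMM=8 aaeeWwMm=16 aaeeWwmm=8 aaeewwMM=4 aaeewwMm=8 aaeewwmm=4
AaEewwmm hits 4/256; gcd=4; 4÷4/256÷4 = 1/64

P(AaEewwmm) = 1/64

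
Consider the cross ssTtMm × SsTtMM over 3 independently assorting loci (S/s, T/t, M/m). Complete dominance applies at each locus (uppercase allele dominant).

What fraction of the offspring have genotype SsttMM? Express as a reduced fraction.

P(SsttMM) = 1/16

ssTtMm gametes: sTM×2, sTm×2, stM×2, stm×2
SsTtMM gametes: STM×2, StM×2, sTM×2, stM×2
ssTtMm×SsTtMM grid (8·8=64): SsTTMM=4 SsTTMm=4 SsTtMM=8 SsTtMm=8 SsttMM=4 SsttMm=4 ssTTMM=4 ssTTMm=4 ssTtMM=8 ssTtMm=8 ssttMM=4 ssttMm=4
SsttMM hits 4/64; gcd=4; 4÷4/64÷4 = 1/16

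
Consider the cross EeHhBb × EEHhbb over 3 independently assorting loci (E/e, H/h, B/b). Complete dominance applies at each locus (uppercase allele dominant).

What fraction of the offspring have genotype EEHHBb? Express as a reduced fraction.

EeHhBb gametes: EHB×1, EHb×1, EhB×1, Ehb×1, eHB×1, eHb×1, ehB×1, ehb×1
EEHhbb gametes: EHb×4, Ehb×4
EeHhBb×EEHhbb grid (8·8=64): EEHHBb=4 EEHHbb=4 EEHhBb=8 EEHhbb=8 EEhhBb=4 EEhhbb=4 EeHHBb=4 EeHHbb=4 EeHhBb=8 EeHhbb=8 EehhBb=4 Eehhbb=4
EEHHBb hits 4/64; gcd=4; 4÷4/64÷4 = 1/16

P(EEHHBb) = 1/16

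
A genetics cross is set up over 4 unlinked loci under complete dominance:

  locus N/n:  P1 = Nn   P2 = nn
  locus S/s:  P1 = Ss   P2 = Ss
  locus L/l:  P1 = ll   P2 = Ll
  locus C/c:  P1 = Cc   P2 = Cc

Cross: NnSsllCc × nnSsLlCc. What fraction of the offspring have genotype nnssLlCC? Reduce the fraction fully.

NnSsllCc gametes: NSlC×2, NSlc×2, NslC×2, Nslc×2, nSlC×2, nSlc×2, nslC×2, nslc×2
nnSsLlCc gametes: nSLC×2, nSLc×2, nSlC×2, nSlc×2, nsLC×2, nsLc×2, nslC×2, nslc×2
NnSsllCc×nnSsLlCc grid (16·16=256): NnSSLlCC=4 NnSSLlCc=8 NnSSLlcc=4 NnSSllCC=4 NnSSllCc=8 NnSSllcc=4 NnSsLlCC=8 NnSsLlCc=16 NnSsLlcc=8 NnSsllCC=8 NnSsllCc=16 NnSsllcc=8 NnssLlCC=4 NnssLlCc=8 NnssLlcc=4 NnssllCC=4 NnssllCc=8 Nnssllcc=4 nnSSLlCC=4 nnSSLlCc=8 nnSSLlcc=4 nnSSllCC=4 nnSSllCc=8 nnSSllcc=4 nnSsLlCC=8 nnSsLlCc=16 nnSsLlcc=8 nnSsllCC=8 nnSsllCc=16 nnSsllcc=8 nnssLlCC=4 nnssLlCc=8 nnssLlcc=4 nnssllCC=4 nnssllCc=8 nnssllcc=4
nnssLlCC hits 4/256; gcd=4; 4÷4/256÷4 = 1/64

P(nnssLlCC) = 1/64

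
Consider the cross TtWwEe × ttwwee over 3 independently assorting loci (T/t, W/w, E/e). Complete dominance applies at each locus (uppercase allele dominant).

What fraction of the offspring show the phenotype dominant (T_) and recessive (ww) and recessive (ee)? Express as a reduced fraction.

TtWwEe gametes: TWE×1, TWe×1, TwE×1, Twe×1, tWE×1, tWe×1, twE×1, twe×1
ttwwee gametes: twe×8
TtWwEe×ttwwee grid (8·8=64): TtWwEe=8 TtWwee=8 TtwwEe=8 Ttwwee=8 ttWwEe=8 ttWwee=8 ttwwEe=8 ttwwee=8
T_ ww ee hits 8/64; gcd=8; 8÷8/64÷8 = 1/8

P(T_ ww ee) = 1/8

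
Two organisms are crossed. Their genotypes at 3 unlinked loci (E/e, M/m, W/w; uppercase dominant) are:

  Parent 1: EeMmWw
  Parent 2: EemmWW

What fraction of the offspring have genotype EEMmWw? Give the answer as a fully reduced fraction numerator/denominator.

EeMmWw gametes: EMW×1, EMw×1, EmW×1, Emw×1, eMW×1, eMw×1, emW×1, emw×1
EemmWW gametes: EmW×4, emW×4
EeMmWw×EemmWW grid (8·8=64): EEMmWW=4 EEMmWw=4 EEmmWW=4 EEmmWw=4 EeMmWW=8 EeMmWw=8 EemmWW=8 EemmWw=8 eeMmWW=4 eeMmWw=4 eemmWW=4 eemmWw=4
EEMmWw hits 4/64; gcd=4; 4÷4/64÷4 = 1/16

P(EEMmWw) = 1/16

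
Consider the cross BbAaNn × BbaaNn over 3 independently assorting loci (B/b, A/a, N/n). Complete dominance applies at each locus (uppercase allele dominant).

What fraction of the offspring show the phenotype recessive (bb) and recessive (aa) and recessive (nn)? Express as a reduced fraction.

P(bb aa nn) = 1/32

BbAaNn gametes: BAN×1, BAn×1, BaN×1, Ban×1, bAN×1, bAn×1, baN×1, ban×1
BbaaNn gametes: BaN×2, Ban×2, baN×2, ban×2
BbAaNn×BbaaNn grid (8·8=64): BBAaNN=2 BBAaNn=4 BBAann=2 BBaaNN=2 BBaaNn=4 BBaann=2 BbAaNN=4 BbAaNn=8 BbAann=4 BbaaNN=4 BbaaNn=8 Bbaann=4 bbAaNN=2 bbAaNn=4 bbAann=2 bbaaNN=2 bbaaNn=4 bbaann=2
bb aa nn hits 2/64; gcd=2; 2÷2/64÷2 = 1/32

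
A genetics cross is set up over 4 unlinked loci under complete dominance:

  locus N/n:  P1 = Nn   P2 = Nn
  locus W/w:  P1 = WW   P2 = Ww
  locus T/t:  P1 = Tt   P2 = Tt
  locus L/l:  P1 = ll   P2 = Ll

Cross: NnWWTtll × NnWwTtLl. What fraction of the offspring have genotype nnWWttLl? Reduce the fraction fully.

P(nnWWttLl) = 1/64

NnWWTtll gametes: NWTl×4, NWtl×4, nWTl×4, nWtl×4
NnWwTtLl gametes: NWTL×1, NWTl×1, NWtL×1, NWtl×1, NwTL×1, NwTl×1, NwtL×1, Nwtl×1, nWTL×1, nWTl×1, nWtL×1, nWtl×1, nwTL×1, nwTl×1, nwtL×1, nwtl×1
NnWWTtll×NnWwTtLl grid (16·16=256): NNWWTTLl=4 NNWWTTll=4 NNWWTtLl=8 NNWWTtll=8 NNWWttLl=4 NNWWttll=4 NNWwTTLl=4 NNWwTTll=4 NNWwTtLl=8 NNWwTtll=8 NNWwttLl=4 NNWwttll=4 NnWWTTLl=8 NnWWTTll=8 NnWWTtLl=16 NnWWTtll=16 NnWWttLl=8 NnWWttll=8 NnWwTTLl=8 NnWwTTll=8 NnWwTtLl=16 NnWwTtll=16 NnWwttLl=8 NnWwttll=8 nnWWTTLl=4 nnWWTTll=4 nnWWTtLl=8 nnWWTtll=8 nnWWttLl=4 nnWWttll=4 nnWwTTLl=4 nnWwTTll=4 nnWwTtLl=8 nnWwTtll=8 nnWwttLl=4 nnWwttll=4
nnWWttLl hits 4/256; gcd=4; 4÷4/256÷4 = 1/64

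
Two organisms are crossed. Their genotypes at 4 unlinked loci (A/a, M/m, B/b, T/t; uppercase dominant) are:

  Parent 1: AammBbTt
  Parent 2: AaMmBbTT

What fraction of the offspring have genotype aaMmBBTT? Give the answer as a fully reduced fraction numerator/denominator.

AammBbTt gametes: AmBT×2, AmBt×2, AmbT×2, Ambt×2, amBT×2, amBt×2, ambT×2, ambt×2
AaMmBbTT gametes: AMBT×2, AMbT×2, AmBT×2, AmbT×2, aMBT×2, aMbT×2, amBT×2, ambT×2
AammBbTt×AaMmBbTT grid (16·16=256): AAMmBBTT=4 AAMmBBTt=4 AAMmBbTT=8 AAMmBbTt=8 AAMmbbTT=4 AAMmbbTt=4 AAmmBBTT=4 AAmmBBTt=4 AAmmBbTT=8 AAmmBbTt=8 AAmmbbTT=4 AAmmbbTt=4 AaMmBBTT=8 AaMmBBTt=8 AaMmBbTT=16 AaMmBbTt=16 AaMmbbTT=8 AaMmbbTt=8 AammBBTT=8 AammBBTt=8 AammBbTT=16 AammBbTt=16 AammbbTT=8 AammbbTt=8 aaMmBBTT=4 aaMmBBTt=4 aaMmBbTT=8 aaMmBbTt=8 aaMmbbTT=4 aaMmbbTt=4 aammBBTT=4 aammBBTt=4 aammBbTT=8 aammBbTt=8 aammbbTT=4 aammbbTt=4
aaMmBBTT hits 4/256; gcd=4; 4÷4/256÷4 = 1/64

P(aaMmBBTT) = 1/64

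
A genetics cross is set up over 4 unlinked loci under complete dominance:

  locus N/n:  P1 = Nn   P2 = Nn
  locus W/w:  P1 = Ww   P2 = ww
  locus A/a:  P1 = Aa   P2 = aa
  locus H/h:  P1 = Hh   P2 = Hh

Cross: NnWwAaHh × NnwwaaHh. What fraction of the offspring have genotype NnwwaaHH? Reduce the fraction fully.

P(NnwwaaHH) = 1/32

NnWwAaHh gametes: NWAH×1, NWAh×1, NWaH×1, NWah×1, NwAH×1, NwAh×1, NwaH×1, Nwah×1, nWAH×1, nWAh×1, nWaH×1, nWah×1, nwAH×1, nwAh×1, nwaH×1, nwah×1
NnwwaaHh gametes: NwaH×4, Nwah×4, nwaH×4, nwah×4
NnWwAaHh×NnwwaaHh grid (16·16=256): NNWwAaHH=4 NNWwAaHh=8 NNWwAahh=4 NNWwaaHH=4 NNWwaaHh=8 NNWwaahh=4 NNwwAaHH=4 NNwwAaHh=8 NNwwAahh=4 NNwwaaHH=4 NNwwaaHh=8 NNwwaahh=4 NnWwAaHH=8 NnWwAaHh=16 NnWwAahh=8 NnWwaaHH=8 NnWwaaHh=16 NnWwaahh=8 NnwwAaHH=8 NnwwAaHh=16 NnwwAahh=8 NnwwaaHH=8 NnwwaaHh=16 Nnwwaahh=8 nnWwAaHH=4 nnWwAaHh=8 nnWwAahh=4 nnWwaaHH=4 nnWwaaHh=8 nnWwaahh=4 nnwwAaHH=4 nnwwAaHh=8 nnwwAahh=4 nnwwaaHH=4 nnwwaaHh=8 nnwwaahh=4
NnwwaaHH hits 8/256; gcd=8; 8÷8/256÷8 = 1/32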